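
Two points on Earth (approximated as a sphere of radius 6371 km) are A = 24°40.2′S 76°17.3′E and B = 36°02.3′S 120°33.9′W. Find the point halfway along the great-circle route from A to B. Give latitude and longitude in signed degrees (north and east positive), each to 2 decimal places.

Central angle δ = 2.0462 rad. Interpolating on the sphere with fraction f = 0.5:
P = [sin((1−f)δ)·A + sin(fδ)·B] / sin δ = 0.9602·A + 0.9602·B in Cartesian coordinates,
giving P = (-0.1880, 0.1791, -0.9657), i.e. latitude -74.95°, longitude 136.38°.

-74.95°, 136.38°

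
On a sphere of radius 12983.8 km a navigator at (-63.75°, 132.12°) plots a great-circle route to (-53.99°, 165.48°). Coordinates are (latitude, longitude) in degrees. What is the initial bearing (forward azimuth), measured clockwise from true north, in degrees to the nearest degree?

76°

With φ₁ = -1.1126, φ₂ = -0.9423, Δλ = 0.5822 rad, the forward-azimuth formula gives
θ = atan2( sin Δλ cos φ₂ , cos φ₁ sin φ₂ − sin φ₁ cos φ₂ cos Δλ ) = atan2(0.3233, 0.0826) = 75.66°.
So the initial bearing is 76°.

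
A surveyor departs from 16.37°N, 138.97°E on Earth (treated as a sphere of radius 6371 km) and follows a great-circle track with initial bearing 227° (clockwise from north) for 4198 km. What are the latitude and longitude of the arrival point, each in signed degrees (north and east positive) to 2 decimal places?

-10.24°, 111.90°

Angular distance δ = d/R = 4198/6371 = 0.65892 rad; initial bearing θ = 3.9619 rad.
sin φ₂ = sin φ₁ cos δ + cos φ₁ sin δ cos θ = (0.2818)(0.7907) + (0.9595)(0.6123)(-0.6820) = -0.1778, so φ₂ = -10.24°.
Δλ = atan2(sin θ sin δ cos φ₁, cos δ − sin φ₁ sin φ₂) = atan2(-0.4296, 0.8408) = -27.067°.
λ₂ = 138.970° − 27.067° = 111.90°.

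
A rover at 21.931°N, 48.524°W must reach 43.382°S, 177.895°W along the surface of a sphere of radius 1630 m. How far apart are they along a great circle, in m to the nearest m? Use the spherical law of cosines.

In radians: φ₁ = 0.3828, φ₂ = -0.7572, Δλ = -129.371° = -2.2579 rad.
cos c = sin φ₁ sin φ₂ + cos φ₁ cos φ₂ cos Δλ = (0.3735)(-0.6869) + (0.9276)(0.7268)(-0.6343) = -0.68420,
so c = arccos(-0.68420) = 2.32431 rad.
Distance = R·c = 1630 × 2.3243 ≈ 3789 m.

3789 m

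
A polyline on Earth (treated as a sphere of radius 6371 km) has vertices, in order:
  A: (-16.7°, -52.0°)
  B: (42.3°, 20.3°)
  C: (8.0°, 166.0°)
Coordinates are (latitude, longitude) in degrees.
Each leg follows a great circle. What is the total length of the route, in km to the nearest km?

Leg A→B: central angle 1.5488 rad, distance 9867.4 km.
Leg B→C: central angle 2.1076 rad, distance 13427.6 km.
Total: 9867.4 + 13427.6 ≈ 23295 km.

23295 km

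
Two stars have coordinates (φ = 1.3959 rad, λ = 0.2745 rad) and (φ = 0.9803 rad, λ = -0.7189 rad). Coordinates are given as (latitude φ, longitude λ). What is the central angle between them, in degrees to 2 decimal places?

29.44°

Let φ₁ = 1.3959 rad, φ₂ = 0.9803 rad, and Δλ = -0.9934 rad.
cos c = sin φ₁ sin φ₂ + cos φ₁ cos φ₂ cos Δλ = (0.9847)(0.8307) + (0.1740)(0.5568)(0.5458) = 0.87087,
so c = arccos(0.87087) = 0.51382 rad.
So the angular separation is 29.44°.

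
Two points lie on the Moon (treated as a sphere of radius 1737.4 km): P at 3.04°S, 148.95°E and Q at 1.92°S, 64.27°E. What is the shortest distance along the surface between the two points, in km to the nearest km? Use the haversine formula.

2565 km

In radians: φ₁ = -0.0531, φ₂ = -0.0335, Δλ = -84.680° = -1.4779 rad.
Haversine: a = sin²(Δφ/2) + cos φ₁ cos φ₂ sin²(Δλ/2) = 0.0001 + (0.9986)(0.9994)(0.4536) = 0.45284.
Central angle c = 2·arcsin(√a) = 1.47634 rad.
Distance = R·c = 1737.4 × 1.4763 ≈ 2565 km.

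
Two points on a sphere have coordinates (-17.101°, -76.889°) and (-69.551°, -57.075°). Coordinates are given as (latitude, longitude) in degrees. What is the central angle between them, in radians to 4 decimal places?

In radians: φ₁ = -0.2985, φ₂ = -1.2139, Δλ = 19.814° = 0.3458 rad.
cos c = sin φ₁ sin φ₂ + cos φ₁ cos φ₂ cos Δλ = (-0.2941)(-0.9370) + (0.9558)(0.3494)(0.9408) = 0.58968,
so c = arccos(0.58968) = 0.94013 rad.
So the angular separation is 0.9401 rad.

0.9401 rad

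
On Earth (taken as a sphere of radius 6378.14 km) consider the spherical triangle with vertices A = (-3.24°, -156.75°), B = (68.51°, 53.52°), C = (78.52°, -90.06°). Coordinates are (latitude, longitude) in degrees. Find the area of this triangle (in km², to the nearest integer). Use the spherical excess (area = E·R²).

Side lengths (central angles): a = 0.5487, b = 1.5476, c = 1.9482 rad; semiperimeter s = 2.0222.
By l'Huilier's theorem, tan(E/4) = √[tan(s/2) tan((s−a)/2) tan((s−b)/2) tan((s−c)/2)], giving spherical excess E = 0.4537 rad.
Area = E·R² = 0.4537 × (6378.14)² ≈ 18454879 km².

18454879 km²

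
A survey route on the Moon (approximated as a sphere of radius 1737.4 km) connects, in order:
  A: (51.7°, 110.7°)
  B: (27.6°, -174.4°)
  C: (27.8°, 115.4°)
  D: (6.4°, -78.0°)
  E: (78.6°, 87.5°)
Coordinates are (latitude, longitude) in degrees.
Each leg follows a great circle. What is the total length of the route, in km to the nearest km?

10881 km

Leg A→B: central angle 1.0395 rad, distance 1806.0 km.
Leg B→C: central angle 1.0683 rad, distance 1856.1 km.
Leg C→D: central angle 2.5034 rad, distance 4349.3 km.
Leg D→E: central angle 1.6518 rad, distance 2869.8 km.
Total: 1806.0 + 1856.1 + 4349.3 + 2869.8 ≈ 10881 km.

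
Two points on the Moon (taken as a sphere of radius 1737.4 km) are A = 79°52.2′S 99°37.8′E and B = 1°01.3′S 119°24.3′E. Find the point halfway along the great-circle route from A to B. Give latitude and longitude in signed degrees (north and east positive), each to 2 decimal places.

-40.66°, 116.48°

The central angle between A and B is δ = 1.3867 rad.
With f = 0.5, the slerp weights are sin((1−f)δ)/sin δ = 0.6501 and sin(fδ)/sin δ = 0.6501.
Weighted sum of the unit vectors: (0.6501)·(-0.0294,0.1734,-0.9844) + (0.6501)·(-0.4909,0.8710,-0.0178) = (-0.3383, 0.6790, -0.6516).
Converting back: φ = atan2(z, √(x²+y²)) = -40.66°, λ = atan2(y, x) = 116.48°.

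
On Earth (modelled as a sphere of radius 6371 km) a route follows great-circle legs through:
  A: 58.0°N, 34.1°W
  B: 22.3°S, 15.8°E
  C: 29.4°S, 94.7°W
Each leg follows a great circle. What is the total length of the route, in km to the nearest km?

20666 km

Leg A→B: central angle 1.5768 rad, distance 10045.7 km.
Leg B→C: central angle 1.6670 rad, distance 10620.2 km.
Total: 10045.7 + 10620.2 ≈ 20666 km.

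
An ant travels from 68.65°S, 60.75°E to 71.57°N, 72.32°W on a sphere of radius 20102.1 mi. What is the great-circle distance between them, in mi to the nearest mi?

With latitudes φ₁ = -68.650°, φ₂ = 71.570° and longitude difference Δλ = -133.070°:
cos c = sin φ₁ sin φ₂ + cos φ₁ cos φ₂ cos Δλ = (-0.9314)(0.9487) + (0.3641)(0.3161)(-0.6829) = -0.96220,
so c = arccos(-0.96220) = 2.86578 rad.
Distance = R·c = 20102.1 × 2.8658 ≈ 57608 mi.

57608 mi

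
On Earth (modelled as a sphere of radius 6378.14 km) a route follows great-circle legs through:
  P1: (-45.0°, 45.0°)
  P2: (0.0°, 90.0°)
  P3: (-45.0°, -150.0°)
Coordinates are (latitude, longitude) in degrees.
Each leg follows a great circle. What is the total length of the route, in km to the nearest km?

19003 km

Leg P1→P2: central angle 1.0472 rad, distance 6679.2 km.
Leg P2→P3: central angle 1.9322 rad, distance 12323.6 km.
Total: 6679.2 + 12323.6 ≈ 19003 km.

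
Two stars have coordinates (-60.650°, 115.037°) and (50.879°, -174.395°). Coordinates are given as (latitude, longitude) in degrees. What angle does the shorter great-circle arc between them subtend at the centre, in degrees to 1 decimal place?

125.0°

In radians: φ₁ = -1.0585, φ₂ = 0.8880, Δλ = 70.568° = 1.2316 rad.
cos c = sin φ₁ sin φ₂ + cos φ₁ cos φ₂ cos Δλ = (-0.8716)(0.7758) + (0.4901)(0.6310)(0.3327) = -0.57335,
so c = arccos(-0.57335) = 2.18138 rad.
So the angular separation is 125.0°.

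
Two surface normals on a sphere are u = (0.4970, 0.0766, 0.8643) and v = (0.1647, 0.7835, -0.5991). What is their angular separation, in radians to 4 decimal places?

u·v = -0.3759; |u| = 0.9999, |v| = 1.0000.
cos θ = (u·v)/(|u||v|) = -0.3760, so θ = 1.9562 rad.

1.9562 rad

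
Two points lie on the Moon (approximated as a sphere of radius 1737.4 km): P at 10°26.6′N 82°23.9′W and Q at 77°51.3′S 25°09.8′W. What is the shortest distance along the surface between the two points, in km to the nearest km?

Let φ₁ = 0.1823 rad, φ₂ = -1.3588 rad, and Δλ = 0.9989 rad.
cos c = sin φ₁ sin φ₂ + cos φ₁ cos φ₂ cos Δλ = (0.1813)(-0.9776) + (0.9834)(0.2104)(0.5412) = -0.06523,
so c = arccos(-0.06523) = 1.63607 rad.
Distance = R·c = 1737.4 × 1.6361 ≈ 2843 km.

2843 km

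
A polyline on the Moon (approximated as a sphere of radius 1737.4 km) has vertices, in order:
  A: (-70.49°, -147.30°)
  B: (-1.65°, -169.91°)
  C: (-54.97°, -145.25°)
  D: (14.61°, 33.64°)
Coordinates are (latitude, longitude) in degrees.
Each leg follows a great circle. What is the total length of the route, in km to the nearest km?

Leg A→B: central angle 1.2289 rad, distance 2135.0 km.
Leg B→C: central angle 0.9944 rad, distance 1727.6 km.
Leg C→D: central angle 2.4370 rad, distance 4234.1 km.
Total: 2135.0 + 1727.6 + 4234.1 ≈ 8097 km.

8097 km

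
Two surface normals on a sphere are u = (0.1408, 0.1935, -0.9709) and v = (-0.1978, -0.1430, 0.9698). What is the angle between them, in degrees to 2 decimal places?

u·v = -0.9971; |u| = 1.0000, |v| = 1.0000.
cos θ = (u·v)/(|u||v|) = -0.9971, so θ = 175.64°.

175.64°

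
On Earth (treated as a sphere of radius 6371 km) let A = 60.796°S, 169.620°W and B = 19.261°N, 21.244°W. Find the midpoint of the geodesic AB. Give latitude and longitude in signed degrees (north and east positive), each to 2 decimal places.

-42.76°, -47.07°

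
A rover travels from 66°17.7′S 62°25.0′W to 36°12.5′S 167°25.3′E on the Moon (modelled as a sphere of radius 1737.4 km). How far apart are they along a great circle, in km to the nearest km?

In radians: φ₁ = -1.1571, φ₂ = -0.6320, Δλ = -130.162° = -2.2717 rad.
cos c = sin φ₁ sin φ₂ + cos φ₁ cos φ₂ cos Δλ = (-0.9156)(-0.5907) + (0.4020)(0.8069)(-0.6449) = 0.33167,
so c = arccos(0.33167) = 1.23272 rad.
Distance = R·c = 1737.4 × 1.2327 ≈ 2142 km.

2142 km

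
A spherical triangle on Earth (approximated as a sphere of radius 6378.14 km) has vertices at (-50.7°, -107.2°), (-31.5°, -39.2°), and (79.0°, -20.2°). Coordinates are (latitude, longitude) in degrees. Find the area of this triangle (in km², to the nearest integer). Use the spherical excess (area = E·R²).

Side lengths (central angles): a = 1.9381, b = 2.4239, c = 0.9190 rad; semiperimeter s = 2.6405.
By l'Huilier's theorem, tan(E/4) = √[tan(s/2) tan((s−a)/2) tan((s−b)/2) tan((s−c)/2)], giving spherical excess E = 1.6091 rad.
Area = E·R² = 1.6091 × (6378.14)² ≈ 65461096 km².

65461096 km²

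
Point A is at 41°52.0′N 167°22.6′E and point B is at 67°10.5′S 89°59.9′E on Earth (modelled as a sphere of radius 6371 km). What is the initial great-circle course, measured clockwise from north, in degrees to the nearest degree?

207°

Δλ = -77.378° = -1.3505 rad.
y = sin Δλ · cos φ₂ = (-0.9758)(0.3879) = -0.3785
x = cos φ₁ sin φ₂ − sin φ₁ cos φ₂ cos Δλ = (0.7447)(-0.9217) − (0.6674)(0.3879)(0.2185) = -0.7430
θ = atan2(y, x) = -153.00°; adding 360° gives 207°.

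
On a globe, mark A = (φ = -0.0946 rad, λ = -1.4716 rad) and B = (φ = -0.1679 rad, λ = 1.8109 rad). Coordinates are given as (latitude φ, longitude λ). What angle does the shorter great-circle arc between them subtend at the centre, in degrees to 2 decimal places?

In radians: φ₁ = -0.0946, φ₂ = -0.1679, Δλ = -171.927° = -3.0007 rad.
Haversine: a = sin²(Δφ/2) + cos φ₁ cos φ₂ sin²(Δλ/2) = 0.0013 + (0.9955)(0.9859)(0.9950) = 0.97801.
Central angle c = 2·arcsin(√a) = 2.84390 rad.
So the angular separation is 162.94°.

162.94°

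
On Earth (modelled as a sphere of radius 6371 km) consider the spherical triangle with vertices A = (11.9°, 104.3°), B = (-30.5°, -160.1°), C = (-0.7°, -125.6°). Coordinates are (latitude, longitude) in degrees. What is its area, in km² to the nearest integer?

39213146 km²

Side lengths (central angles): a = 0.7724, b = 2.2559, c = 1.7588 rad; semiperimeter s = 2.3936.
By l'Huilier's theorem, tan(E/4) = √[tan(s/2) tan((s−a)/2) tan((s−b)/2) tan((s−c)/2)], giving spherical excess E = 0.9661 rad.
Area = E·R² = 0.9661 × (6371)² ≈ 39213146 km².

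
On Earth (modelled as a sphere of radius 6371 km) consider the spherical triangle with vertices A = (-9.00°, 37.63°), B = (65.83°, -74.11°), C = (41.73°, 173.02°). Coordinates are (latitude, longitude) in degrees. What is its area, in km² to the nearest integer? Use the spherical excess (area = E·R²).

70982688 km²

Side lengths (central angles): a = 1.0604, b = 2.2509, c = 1.8676 rad; semiperimeter s = 2.5895.
By l'Huilier's theorem, tan(E/4) = √[tan(s/2) tan((s−a)/2) tan((s−b)/2) tan((s−c)/2)], giving spherical excess E = 1.7488 rad.
Area = E·R² = 1.7488 × (6371)² ≈ 70982688 km².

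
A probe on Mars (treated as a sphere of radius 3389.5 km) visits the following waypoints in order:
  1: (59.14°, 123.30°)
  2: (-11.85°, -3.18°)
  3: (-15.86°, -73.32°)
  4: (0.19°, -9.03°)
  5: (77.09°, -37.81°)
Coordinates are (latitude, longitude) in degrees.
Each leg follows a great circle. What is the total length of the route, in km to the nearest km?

Leg 1→2: central angle 2.0655 rad, distance 7000.9 km.
Leg 2→3: central angle 1.1854 rad, distance 4017.8 km.
Leg 3→4: central angle 1.1413 rad, distance 3868.5 km.
Leg 4→5: central angle 1.3704 rad, distance 4645.0 km.
Total: 7000.9 + 4017.8 + 3868.5 + 4645.0 ≈ 19532 km.

19532 km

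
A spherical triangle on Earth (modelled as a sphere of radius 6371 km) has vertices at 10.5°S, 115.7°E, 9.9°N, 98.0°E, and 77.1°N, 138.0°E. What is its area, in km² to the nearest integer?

Side lengths (central angles): a = 1.2281, b = 1.5453, c = 0.4703 rad; semiperimeter s = 1.6219.
By l'Huilier's theorem, tan(E/4) = √[tan(s/2) tan((s−a)/2) tan((s−b)/2) tan((s−c)/2)], giving spherical excess E = 0.2884 rad.
Area = E·R² = 0.2884 × (6371)² ≈ 11705860 km².

11705860 km²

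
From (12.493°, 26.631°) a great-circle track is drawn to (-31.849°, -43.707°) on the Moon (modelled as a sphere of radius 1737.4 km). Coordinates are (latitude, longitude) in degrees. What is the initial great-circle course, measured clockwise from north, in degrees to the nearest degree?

234°

Δλ = -70.338° = -1.2276 rad.
y = sin Δλ · cos φ₂ = (-0.9417)(0.8494) = -0.7999
x = cos φ₁ sin φ₂ − sin φ₁ cos φ₂ cos Δλ = (0.9763)(-0.5277) − (0.2163)(0.8494)(0.3365) = -0.5770
θ = atan2(y, x) = -125.80°; adding 360° gives 234°.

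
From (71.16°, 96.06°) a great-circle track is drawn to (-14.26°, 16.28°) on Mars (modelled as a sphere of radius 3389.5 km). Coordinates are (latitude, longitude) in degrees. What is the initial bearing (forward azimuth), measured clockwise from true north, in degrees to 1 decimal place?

With φ₁ = 1.2420, φ₂ = -0.2489, Δλ = -1.3924 rad, the forward-azimuth formula gives
θ = atan2( sin Δλ cos φ₂ , cos φ₁ sin φ₂ − sin φ₁ cos φ₂ cos Δλ ) = atan2(-0.9538, -0.2423) = -104.25°.
Adding 360° brings this into [0°, 360°): 255.7°.

255.7°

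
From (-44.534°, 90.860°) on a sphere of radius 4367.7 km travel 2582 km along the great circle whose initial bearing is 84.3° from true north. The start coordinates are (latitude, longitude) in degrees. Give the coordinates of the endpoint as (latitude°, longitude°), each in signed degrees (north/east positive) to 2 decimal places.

Angular distance δ = d/R = 2582/4367.7 = 0.59116 rad; initial bearing θ = 1.4713 rad.
sin φ₂ = sin φ₁ cos δ + cos φ₁ sin δ cos θ = (-0.7013)(0.8303) + (0.7128)(0.5573)(0.0993) = -0.5429, so φ₂ = -32.88°.
Δλ = atan2(sin θ sin δ cos φ₁, cos δ − sin φ₁ sin φ₂) = atan2(0.3953, 0.4496) = 41.325°.
λ₂ = 90.860° + 41.325° = 132.19°.

-32.88°, 132.19°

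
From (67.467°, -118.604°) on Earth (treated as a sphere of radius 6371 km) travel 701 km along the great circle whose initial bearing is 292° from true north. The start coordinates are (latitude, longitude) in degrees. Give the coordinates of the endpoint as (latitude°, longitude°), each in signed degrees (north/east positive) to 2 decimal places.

Angular distance δ = d/R = 701/6371 = 0.11003 rad; initial bearing θ = 5.0964 rad.
sin φ₂ = sin φ₁ cos δ + cos φ₁ sin δ cos θ = (0.9237)(0.9940) + (0.3832)(0.1098)(0.3746) = 0.9338, so φ₂ = 69.04°.
Δλ = atan2(sin θ sin δ cos φ₁, cos δ − sin φ₁ sin φ₂) = atan2(-0.0390, 0.1314) = -16.537°.
λ₂ = -118.604° − 16.537° = -135.14°.

69.04°, -135.14°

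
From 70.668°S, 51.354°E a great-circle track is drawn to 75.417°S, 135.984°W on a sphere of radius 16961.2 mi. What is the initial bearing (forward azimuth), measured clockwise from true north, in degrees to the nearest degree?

177°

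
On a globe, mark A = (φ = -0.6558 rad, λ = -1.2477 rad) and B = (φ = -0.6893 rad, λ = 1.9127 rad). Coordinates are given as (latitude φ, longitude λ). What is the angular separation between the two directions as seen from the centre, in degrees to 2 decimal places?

Let φ₁ = -0.6558 rad, φ₂ = -0.6893 rad, and Δλ = -3.1228 rad.
Haversine: a = sin²(Δφ/2) + cos φ₁ cos φ₂ sin²(Δλ/2) = 0.0003 + (0.7926)(0.7717)(0.9999) = 0.61184.
Central angle c = 2·arcsin(√a) = 1.79638 rad.
So the angular separation is 102.93°.

102.93°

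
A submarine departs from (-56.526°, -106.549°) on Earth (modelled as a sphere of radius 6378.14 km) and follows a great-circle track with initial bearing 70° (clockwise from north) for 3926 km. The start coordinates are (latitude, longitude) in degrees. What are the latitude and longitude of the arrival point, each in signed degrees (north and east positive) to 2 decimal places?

-34.90°, -65.13°

Angular distance δ = d/R = 3926/6378.14 = 0.61554 rad; initial bearing θ = 1.2217 rad.
sin φ₂ = sin φ₁ cos δ + cos φ₁ sin δ cos θ = (-0.8341)(0.8165) + (0.5516)(0.5774)(0.3420) = -0.5721, so φ₂ = -34.90°.
Δλ = atan2(sin θ sin δ cos φ₁, cos δ − sin φ₁ sin φ₂) = atan2(0.2993, 0.3392) = 41.418°.
λ₂ = -106.549° + 41.418° = -65.13°.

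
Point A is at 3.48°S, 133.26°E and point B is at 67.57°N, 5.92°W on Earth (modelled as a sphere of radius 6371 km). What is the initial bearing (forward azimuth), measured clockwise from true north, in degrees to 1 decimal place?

Δλ = -139.180° = -2.4291 rad.
y = sin Δλ · cos φ₂ = (-0.6537)(0.3816) = -0.2494
x = cos φ₁ sin φ₂ − sin φ₁ cos φ₂ cos Δλ = (0.9982)(0.9243) − (-0.0607)(0.3816)(-0.7568) = 0.9051
θ = atan2(y, x) = -15.41°; adding 360° gives 344.6°.

344.6°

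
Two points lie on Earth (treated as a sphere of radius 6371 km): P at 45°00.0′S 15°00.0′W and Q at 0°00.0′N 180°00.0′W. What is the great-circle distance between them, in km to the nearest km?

With latitudes φ₁ = -45.000°, φ₂ = 0.000° and longitude difference Δλ = -165.000°:
cos c = sin φ₁ sin φ₂ + cos φ₁ cos φ₂ cos Δλ = (-0.7071)(0.0000) + (0.7071)(1.0000)(-0.9659) = -0.68301,
so c = arccos(-0.68301) = 2.32268 rad.
Distance = R·c = 6371 × 2.3227 ≈ 14798 km.

14798 km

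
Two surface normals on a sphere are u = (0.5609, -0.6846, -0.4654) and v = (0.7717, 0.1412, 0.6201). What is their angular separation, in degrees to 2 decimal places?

87.27°

u·v = 0.0476; |u| = 0.9999, |v| = 1.0000.
cos θ = (u·v)/(|u||v|) = 0.0476, so θ = 87.27°.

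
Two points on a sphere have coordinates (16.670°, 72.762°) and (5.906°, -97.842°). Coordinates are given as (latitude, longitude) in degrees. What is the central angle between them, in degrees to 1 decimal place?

155.6°

In radians: φ₁ = 0.2909, φ₂ = 0.1031, Δλ = -170.604° = -2.9776 rad.
cos c = sin φ₁ sin φ₂ + cos φ₁ cos φ₂ cos Δλ = (0.2869)(0.1029) + (0.9580)(0.9947)(-0.9866) = -0.91059,
so c = arccos(-0.91059) = 2.71550 rad.
So the angular separation is 155.6°.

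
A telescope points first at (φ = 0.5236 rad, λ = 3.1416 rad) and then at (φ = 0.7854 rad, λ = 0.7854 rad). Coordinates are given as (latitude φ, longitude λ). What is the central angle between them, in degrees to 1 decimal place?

94.6°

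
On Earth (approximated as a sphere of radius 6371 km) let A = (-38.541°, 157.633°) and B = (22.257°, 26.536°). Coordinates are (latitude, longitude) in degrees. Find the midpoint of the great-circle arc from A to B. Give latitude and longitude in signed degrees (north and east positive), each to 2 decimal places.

-18.77°, 81.63°

Central angle δ = 2.3629 rad. Interpolating on the sphere with fraction f = 0.5:
P = [sin((1−f)δ)·A + sin(fδ)·B] / sin δ = 1.3172·A + 1.3172·B in Cartesian coordinates,
giving P = (0.1379, 0.9367, -0.3218), i.e. latitude -18.77°, longitude 81.63°.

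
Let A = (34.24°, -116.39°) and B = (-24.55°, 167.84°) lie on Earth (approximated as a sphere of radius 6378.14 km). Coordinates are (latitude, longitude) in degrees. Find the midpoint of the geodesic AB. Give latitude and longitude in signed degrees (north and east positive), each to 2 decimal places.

6.13°, -156.40°

Central angle δ = 1.6198 rad. Interpolating on the sphere with fraction f = 0.5:
P = [sin((1−f)δ)·A + sin(fδ)·B] / sin δ = 0.7251·A + 0.7251·B in Cartesian coordinates,
giving P = (-0.9111, -0.3980, 0.1067), i.e. latitude 6.13°, longitude -156.40°.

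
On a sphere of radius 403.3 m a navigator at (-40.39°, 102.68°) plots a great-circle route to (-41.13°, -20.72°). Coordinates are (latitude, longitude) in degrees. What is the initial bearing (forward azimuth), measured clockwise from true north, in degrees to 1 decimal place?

Δλ = -123.400° = -2.1537 rad.
y = sin Δλ · cos φ₂ = (-0.8348)(0.7532) = -0.6288
x = cos φ₁ sin φ₂ − sin φ₁ cos φ₂ cos Δλ = (0.7617)(-0.6578) − (-0.6480)(0.7532)(-0.5505) = -0.7697
θ = atan2(y, x) = -140.75°; adding 360° gives 219.2°.

219.2°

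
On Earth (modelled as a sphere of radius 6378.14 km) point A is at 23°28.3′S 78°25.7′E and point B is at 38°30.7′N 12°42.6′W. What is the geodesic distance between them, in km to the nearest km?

With latitudes φ₁ = -23.472°, φ₂ = 38.512° and longitude difference Δλ = -91.138°:
cos c = sin φ₁ sin φ₂ + cos φ₁ cos φ₂ cos Δλ = (-0.3983)(0.6227) + (0.9173)(0.7825)(-0.0199) = -0.26227,
so c = arccos(-0.26227) = 1.83617 rad.
Distance = R·c = 6378.14 × 1.8362 ≈ 11711 km.

11711 km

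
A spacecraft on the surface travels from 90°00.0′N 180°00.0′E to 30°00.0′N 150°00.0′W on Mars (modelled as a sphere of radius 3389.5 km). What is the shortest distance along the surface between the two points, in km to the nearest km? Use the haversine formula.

In radians: φ₁ = 1.5708, φ₂ = 0.5236, Δλ = 30.000° = 0.5236 rad.
Haversine: a = sin²(Δφ/2) + cos φ₁ cos φ₂ sin²(Δλ/2) = 0.2500 + (0.0000)(0.8660)(0.0670) = 0.25000.
Central angle c = 2·arcsin(√a) = 1.04720 rad.
Distance = R·c = 3389.5 × 1.0472 ≈ 3549 km.

3549 km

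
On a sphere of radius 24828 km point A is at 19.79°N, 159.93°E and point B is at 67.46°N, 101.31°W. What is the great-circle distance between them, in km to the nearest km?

With latitudes φ₁ = 19.790°, φ₂ = 67.460° and longitude difference Δλ = 98.760°:
cos c = sin φ₁ sin φ₂ + cos φ₁ cos φ₂ cos Δλ = (0.3386)(0.9236) + (0.9409)(0.3833)(-0.1523) = 0.25778,
so c = arccos(0.25778) = 1.31007 rad.
Distance = R·c = 24828 × 1.3101 ≈ 32526 km.

32526 km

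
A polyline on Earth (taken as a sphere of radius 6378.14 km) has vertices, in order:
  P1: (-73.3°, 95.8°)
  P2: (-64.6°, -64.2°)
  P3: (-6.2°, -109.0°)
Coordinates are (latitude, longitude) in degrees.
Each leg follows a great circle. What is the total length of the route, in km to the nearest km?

12008 km

Leg P1→P2: central angle 0.7236 rad, distance 4615.4 km.
Leg P2→P3: central angle 1.1591 rad, distance 7393.1 km.
Total: 4615.4 + 7393.1 ≈ 12008 km.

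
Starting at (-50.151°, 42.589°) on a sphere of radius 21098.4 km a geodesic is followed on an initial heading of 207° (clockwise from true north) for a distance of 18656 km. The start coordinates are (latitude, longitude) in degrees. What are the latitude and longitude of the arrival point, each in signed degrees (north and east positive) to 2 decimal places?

-68.16°, -66.70°

Angular distance δ = d/R = 18656/21098.4 = 0.88424 rad; initial bearing θ = 3.6128 rad.
sin φ₂ = sin φ₁ cos δ + cos φ₁ sin δ cos θ = (-0.7677)(0.6339) + (0.6408)(0.7734)(-0.8910) = -0.9282, so φ₂ = -68.16°.
Δλ = atan2(sin θ sin δ cos φ₁, cos δ − sin φ₁ sin φ₂) = atan2(-0.2250, -0.0788) = -109.291°.
λ₂ = 42.589° − 109.291° = -66.70°.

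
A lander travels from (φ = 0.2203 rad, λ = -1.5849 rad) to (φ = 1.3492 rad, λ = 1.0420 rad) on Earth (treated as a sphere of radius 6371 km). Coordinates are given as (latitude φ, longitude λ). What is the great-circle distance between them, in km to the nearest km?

With latitudes φ₁ = 12.622°, φ₂ = 77.303° and longitude difference Δλ = 150.510°:
Haversine: a = sin²(Δφ/2) + cos φ₁ cos φ₂ sin²(Δλ/2) = 0.2862 + (0.9758)(0.2198)(0.9352) = 0.48675.
Central angle c = 2·arcsin(√a) = 1.54430 rad.
Distance = R·c = 6371 × 1.5443 ≈ 9839 km.

9839 km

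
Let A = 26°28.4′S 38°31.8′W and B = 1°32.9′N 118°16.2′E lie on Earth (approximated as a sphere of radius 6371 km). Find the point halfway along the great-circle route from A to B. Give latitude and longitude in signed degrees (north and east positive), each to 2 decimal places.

-46.71°, 54.91°

The central angle between A and B is δ = 2.5580 rad.
With f = 0.5, the slerp weights are sin((1−f)δ)/sin δ = 1.7382 and sin(fδ)/sin δ = 1.7382.
Weighted sum of the unit vectors: (1.7382)·(0.7003,-0.5576,-0.4458) + (1.7382)·(-0.4735,0.8804,0.0270) = (0.3942, 0.5611, -0.7279).
Converting back: φ = atan2(z, √(x²+y²)) = -46.71°, λ = atan2(y, x) = 54.91°.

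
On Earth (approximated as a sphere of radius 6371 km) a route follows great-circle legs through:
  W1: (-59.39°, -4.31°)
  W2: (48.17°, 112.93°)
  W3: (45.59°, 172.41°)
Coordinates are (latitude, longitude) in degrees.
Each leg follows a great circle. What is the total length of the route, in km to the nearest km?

Leg W1→W2: central angle 2.4927 rad, distance 15880.8 km.
Leg W2→W3: central angle 0.6931 rad, distance 4415.5 km.
Total: 15880.8 + 4415.5 ≈ 20296 km.

20296 km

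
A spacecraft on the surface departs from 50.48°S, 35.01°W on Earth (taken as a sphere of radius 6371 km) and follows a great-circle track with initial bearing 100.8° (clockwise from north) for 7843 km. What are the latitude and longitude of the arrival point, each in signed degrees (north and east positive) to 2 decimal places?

Angular distance δ = d/R = 7843/6371 = 1.23105 rad; initial bearing θ = 1.7593 rad.
sin φ₂ = sin φ₁ cos δ + cos φ₁ sin δ cos θ = (-0.7714)(0.3333) + (0.6363)(0.9428)(-0.1874) = -0.3695, so φ₂ = -21.68°.
Δλ = atan2(sin θ sin δ cos φ₁, cos δ − sin φ₁ sin φ₂) = atan2(0.5893, 0.0482) = 85.322°.
λ₂ = -35.010° + 85.322° = 50.31°.

-21.68°, 50.31°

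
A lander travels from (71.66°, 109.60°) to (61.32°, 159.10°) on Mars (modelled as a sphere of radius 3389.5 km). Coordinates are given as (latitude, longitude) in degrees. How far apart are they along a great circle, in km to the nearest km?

1268 km

In radians: φ₁ = 1.2507, φ₂ = 1.0702, Δλ = 49.500° = 0.8639 rad.
cos c = sin φ₁ sin φ₂ + cos φ₁ cos φ₂ cos Δλ = (0.9492)(0.8773) + (0.3147)(0.4799)(0.6494) = 0.93082,
so c = arccos(0.93082) = 0.37414 rad.
Distance = R·c = 3389.5 × 0.3741 ≈ 1268 km.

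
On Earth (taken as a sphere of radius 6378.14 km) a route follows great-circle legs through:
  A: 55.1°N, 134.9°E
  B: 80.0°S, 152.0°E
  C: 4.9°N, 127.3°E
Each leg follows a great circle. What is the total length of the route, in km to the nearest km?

Leg A→B: central angle 2.3642 rad, distance 15079.1 km.
Leg B→C: central angle 1.4977 rad, distance 9552.3 km.
Total: 15079.1 + 9552.3 ≈ 24631 km.

24631 km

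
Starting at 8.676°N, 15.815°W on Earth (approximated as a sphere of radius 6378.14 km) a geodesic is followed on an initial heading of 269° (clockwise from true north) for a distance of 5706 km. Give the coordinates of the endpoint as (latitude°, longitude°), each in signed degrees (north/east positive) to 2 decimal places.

Angular distance δ = d/R = 5706/6378.14 = 0.89462 rad; initial bearing θ = 4.6949 rad.
sin φ₂ = sin φ₁ cos δ + cos φ₁ sin δ cos θ = (0.1508)(0.6258) + (0.9886)(0.7800)(-0.0175) = 0.0809, so φ₂ = 4.64°.
Δλ = atan2(sin θ sin δ cos φ₁, cos δ − sin φ₁ sin φ₂) = atan2(-0.7709, 0.6136) = -51.483°.
λ₂ = -15.815° − 51.483° = -67.30°.

4.64°, -67.30°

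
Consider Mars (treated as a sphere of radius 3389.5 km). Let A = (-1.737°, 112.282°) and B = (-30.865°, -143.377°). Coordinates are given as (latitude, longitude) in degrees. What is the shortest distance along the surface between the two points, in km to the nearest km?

5996 km

With latitudes φ₁ = -1.737°, φ₂ = -30.865° and longitude difference Δλ = 104.341°:
cos c = sin φ₁ sin φ₂ + cos φ₁ cos φ₂ cos Δλ = (-0.0303)(-0.5130) + (0.9995)(0.8584)(-0.2477) = -0.19697,
so c = arccos(-0.19697) = 1.76906 rad.
Distance = R·c = 3389.5 × 1.7691 ≈ 5996 km.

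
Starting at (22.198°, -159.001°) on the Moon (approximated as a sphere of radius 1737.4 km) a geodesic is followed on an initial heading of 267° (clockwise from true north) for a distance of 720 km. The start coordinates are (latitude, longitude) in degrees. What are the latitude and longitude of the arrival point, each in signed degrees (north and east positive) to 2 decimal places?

19.05°, 175.82°

Angular distance δ = d/R = 720/1737.4 = 0.41441 rad; initial bearing θ = 4.6600 rad.
sin φ₂ = sin φ₁ cos δ + cos φ₁ sin δ cos θ = (0.3778)(0.9154) + (0.9259)(0.4027)(-0.0523) = 0.3263, so φ₂ = 19.05°.
Δλ = atan2(sin θ sin δ cos φ₁, cos δ − sin φ₁ sin φ₂) = atan2(-0.3723, 0.7921) = -25.175°.
λ₂ = -159.001° − 25.175° = -184.18° → 175.82° after wrapping to (−180°, 180°].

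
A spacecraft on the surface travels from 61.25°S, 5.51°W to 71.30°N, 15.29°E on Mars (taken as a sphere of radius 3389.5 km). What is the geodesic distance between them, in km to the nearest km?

In radians: φ₁ = -1.0690, φ₂ = 1.2444, Δλ = 20.800° = 0.3630 rad.
cos c = sin φ₁ sin φ₂ + cos φ₁ cos φ₂ cos Δλ = (-0.8767)(0.9472) + (0.4810)(0.3206)(0.9348) = -0.68628,
so c = arccos(-0.68628) = 2.32716 rad.
Distance = R·c = 3389.5 × 2.3272 ≈ 7888 km.

7888 km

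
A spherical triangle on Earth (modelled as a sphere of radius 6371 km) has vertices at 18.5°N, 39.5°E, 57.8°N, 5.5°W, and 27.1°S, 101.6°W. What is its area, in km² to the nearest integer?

70741467 km²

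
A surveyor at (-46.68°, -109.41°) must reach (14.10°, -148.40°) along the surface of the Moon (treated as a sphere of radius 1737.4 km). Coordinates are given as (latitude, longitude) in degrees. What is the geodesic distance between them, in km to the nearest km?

2126 km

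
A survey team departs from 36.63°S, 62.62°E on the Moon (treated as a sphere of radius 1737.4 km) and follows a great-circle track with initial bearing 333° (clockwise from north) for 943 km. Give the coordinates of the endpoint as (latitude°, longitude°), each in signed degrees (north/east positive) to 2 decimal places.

Angular distance δ = d/R = 943/1737.4 = 0.54277 rad; initial bearing θ = 5.8119 rad.
sin φ₂ = sin φ₁ cos δ + cos φ₁ sin δ cos θ = (-0.5966)(0.8563) + (0.8025)(0.5165)(0.8910) = -0.1416, so φ₂ = -8.14°.
Δλ = atan2(sin θ sin δ cos φ₁, cos δ − sin φ₁ sin φ₂) = atan2(-0.1882, 0.7718) = -13.702°.
λ₂ = 62.620° − 13.702° = 48.92°.

-8.14°, 48.92°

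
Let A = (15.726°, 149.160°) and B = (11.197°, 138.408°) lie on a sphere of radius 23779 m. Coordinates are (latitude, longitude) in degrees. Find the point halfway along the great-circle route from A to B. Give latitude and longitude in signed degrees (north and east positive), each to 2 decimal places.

13.52°, 143.73°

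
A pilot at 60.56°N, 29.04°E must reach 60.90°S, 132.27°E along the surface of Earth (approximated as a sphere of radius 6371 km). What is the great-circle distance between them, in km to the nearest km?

16085 km

With latitudes φ₁ = 60.560°, φ₂ = -60.900° and longitude difference Δλ = 103.230°:
cos c = sin φ₁ sin φ₂ + cos φ₁ cos φ₂ cos Δλ = (0.8709)(-0.8738) + (0.4915)(0.4863)(-0.2289) = -0.81565,
so c = arccos(-0.81565) = 2.52465 rad.
Distance = R·c = 6371 × 2.5246 ≈ 16085 km.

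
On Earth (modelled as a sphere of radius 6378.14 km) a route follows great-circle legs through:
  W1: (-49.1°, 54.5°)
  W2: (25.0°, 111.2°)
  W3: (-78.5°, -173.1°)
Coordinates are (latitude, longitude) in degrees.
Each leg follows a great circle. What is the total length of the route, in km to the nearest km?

22411 km

Leg W1→W2: central angle 1.5644 rad, distance 9978.3 km.
Leg W2→W3: central angle 1.9493 rad, distance 12432.7 km.
Total: 9978.3 + 12432.7 ≈ 22411 km.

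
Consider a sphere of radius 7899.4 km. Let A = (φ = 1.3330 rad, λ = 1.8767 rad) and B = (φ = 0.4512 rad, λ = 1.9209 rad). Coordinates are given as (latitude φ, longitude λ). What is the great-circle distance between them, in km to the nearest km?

6968 km

Let φ₁ = 1.3330 rad, φ₂ = 0.4512 rad, and Δλ = 0.0442 rad.
cos c = sin φ₁ sin φ₂ + cos φ₁ cos φ₂ cos Δλ = (0.9719)(0.4360) + (0.2356)(0.8999)(0.9990) = 0.63556,
so c = arccos(0.63556) = 0.88207 rad.
Distance = R·c = 7899.4 × 0.8821 ≈ 6968 km.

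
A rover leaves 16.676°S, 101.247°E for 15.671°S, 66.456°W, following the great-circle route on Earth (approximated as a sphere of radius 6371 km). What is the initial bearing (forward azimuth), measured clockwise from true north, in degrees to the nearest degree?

Δλ = -167.703° = -2.9270 rad.
y = sin Δλ · cos φ₂ = (-0.2130)(0.9628) = -0.2051
x = cos φ₁ sin φ₂ − sin φ₁ cos φ₂ cos Δλ = (0.9579)(-0.2701) − (-0.2870)(0.9628)(-0.9771) = -0.5287
θ = atan2(y, x) = -158.80°; adding 360° gives 201°.

201°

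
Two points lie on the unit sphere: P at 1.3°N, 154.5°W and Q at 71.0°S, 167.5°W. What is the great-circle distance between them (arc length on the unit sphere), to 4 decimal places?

In radians: φ₁ = 0.0227, φ₂ = -1.2392, Δλ = -13.000° = -0.2269 rad.
Haversine: a = sin²(Δφ/2) + cos φ₁ cos φ₂ sin²(Δλ/2) = 0.3480 + (0.9997)(0.3256)(0.0128) = 0.35215.
Central angle c = 2·arcsin(√a) = 1.27062 rad.
On the unit sphere the arc length equals the central angle: 1.2706.

1.2706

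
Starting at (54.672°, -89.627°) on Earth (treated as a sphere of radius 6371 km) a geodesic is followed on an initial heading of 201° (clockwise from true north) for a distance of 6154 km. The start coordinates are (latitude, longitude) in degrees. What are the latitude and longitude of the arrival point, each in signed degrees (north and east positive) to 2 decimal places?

Angular distance δ = d/R = 6154/6371 = 0.96594 rad; initial bearing θ = 3.5081 rad.
sin φ₂ = sin φ₁ cos δ + cos φ₁ sin δ cos θ = (0.8159)(0.5686) + (0.5783)(0.8226)(-0.9336) = 0.0199, so φ₂ = 1.14°.
Δλ = atan2(sin θ sin δ cos φ₁, cos δ − sin φ₁ sin φ₂) = atan2(-0.1705, 0.5524) = -17.148°.
λ₂ = -89.627° − 17.148° = -106.78°.

1.14°, -106.78°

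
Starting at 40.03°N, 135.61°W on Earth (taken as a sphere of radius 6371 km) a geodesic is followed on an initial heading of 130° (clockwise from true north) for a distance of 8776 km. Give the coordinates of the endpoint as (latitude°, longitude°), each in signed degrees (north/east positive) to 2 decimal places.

-21.07°, -81.94°

Angular distance δ = d/R = 8776/6371 = 1.37749 rad; initial bearing θ = 2.2689 rad.
sin φ₂ = sin φ₁ cos δ + cos φ₁ sin δ cos θ = (0.6432)(0.1921) + (0.7657)(0.9814)(-0.6428) = -0.3595, so φ₂ = -21.07°.
Δλ = atan2(sin θ sin δ cos φ₁, cos δ − sin φ₁ sin φ₂) = atan2(0.5756, 0.4233) = 53.671°.
λ₂ = -135.610° + 53.671° = -81.94°.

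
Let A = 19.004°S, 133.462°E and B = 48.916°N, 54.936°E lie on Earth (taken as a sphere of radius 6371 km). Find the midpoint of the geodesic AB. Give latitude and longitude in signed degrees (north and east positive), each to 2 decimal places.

Central angle δ = 1.6929 rad. Interpolating on the sphere with fraction f = 0.5:
P = [sin((1−f)δ)·A + sin(fδ)·B] / sin δ = 0.7546·A + 0.7546·B in Cartesian coordinates,
giving P = (-0.2059, 0.9237, 0.3230), i.e. latitude 18.85°, longitude 102.56°.

18.85°, 102.56°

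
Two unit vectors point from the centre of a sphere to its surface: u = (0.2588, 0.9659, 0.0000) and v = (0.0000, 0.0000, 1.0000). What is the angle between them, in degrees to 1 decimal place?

u·v = 0.0000; |u| = 1.0000, |v| = 1.0000.
cos θ = (u·v)/(|u||v|) = 0.0000, so θ = 90.0°.

90.0°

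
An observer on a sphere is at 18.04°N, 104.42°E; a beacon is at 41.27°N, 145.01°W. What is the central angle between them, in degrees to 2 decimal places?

92.68°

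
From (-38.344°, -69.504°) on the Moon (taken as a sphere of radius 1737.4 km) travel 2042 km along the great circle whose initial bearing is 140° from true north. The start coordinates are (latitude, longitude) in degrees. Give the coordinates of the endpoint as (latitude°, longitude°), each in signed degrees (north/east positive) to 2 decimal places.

-52.51°, 33.45°

Angular distance δ = d/R = 2042/1737.4 = 1.17532 rad; initial bearing θ = 2.4435 rad.
sin φ₂ = sin φ₁ cos δ + cos φ₁ sin δ cos θ = (-0.6204)(0.3852) + (0.7843)(0.9228)(-0.7660) = -0.7934, so φ₂ = -52.51°.
Δλ = atan2(sin θ sin δ cos φ₁, cos δ − sin φ₁ sin φ₂) = atan2(0.4652, -0.1070) = 102.951°.
λ₂ = -69.504° + 102.951° = 33.45°.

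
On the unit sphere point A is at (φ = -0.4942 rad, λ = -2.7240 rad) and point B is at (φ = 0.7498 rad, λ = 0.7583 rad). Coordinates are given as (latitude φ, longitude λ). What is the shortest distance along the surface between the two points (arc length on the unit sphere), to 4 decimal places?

In radians: φ₁ = -0.4942, φ₂ = 0.7498, Δλ = -160.479° = -2.8009 rad.
cos c = sin φ₁ sin φ₂ + cos φ₁ cos φ₂ cos Δλ = (-0.4743)(0.6815) + (0.8803)(0.7318)(-0.9425) = -0.93048,
so c = arccos(-0.93048) = 2.76651 rad.
On the unit sphere the arc length equals the central angle: 2.7665.

2.7665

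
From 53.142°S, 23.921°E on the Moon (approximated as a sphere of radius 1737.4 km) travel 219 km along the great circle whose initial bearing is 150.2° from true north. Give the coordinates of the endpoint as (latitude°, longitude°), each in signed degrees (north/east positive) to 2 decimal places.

-59.23°, 30.94°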